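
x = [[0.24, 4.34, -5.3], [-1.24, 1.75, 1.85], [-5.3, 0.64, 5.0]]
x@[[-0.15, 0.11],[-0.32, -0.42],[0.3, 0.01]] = [[-3.01, -1.85], [0.18, -0.85], [2.09, -0.8]]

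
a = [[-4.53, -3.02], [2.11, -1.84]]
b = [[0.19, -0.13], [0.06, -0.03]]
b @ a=[[-1.14,-0.33], [-0.34,-0.13]]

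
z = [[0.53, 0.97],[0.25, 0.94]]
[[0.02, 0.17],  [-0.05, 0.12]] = z@[[0.28, 0.20], [-0.13, 0.07]]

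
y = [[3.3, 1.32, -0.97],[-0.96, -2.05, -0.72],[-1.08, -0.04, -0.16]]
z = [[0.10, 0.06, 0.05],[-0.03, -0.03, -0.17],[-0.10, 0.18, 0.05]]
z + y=[[3.4,  1.38,  -0.92], [-0.99,  -2.08,  -0.89], [-1.18,  0.14,  -0.11]]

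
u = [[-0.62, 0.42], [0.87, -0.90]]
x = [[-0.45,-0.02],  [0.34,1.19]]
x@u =[[0.26, -0.17], [0.82, -0.93]]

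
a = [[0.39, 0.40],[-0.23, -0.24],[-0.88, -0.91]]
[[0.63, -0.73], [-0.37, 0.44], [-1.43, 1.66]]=a @ [[1.73, -0.1], [-0.10, -1.73]]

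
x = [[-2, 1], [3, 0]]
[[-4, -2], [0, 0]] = x @ [[0, 0], [-4, -2]]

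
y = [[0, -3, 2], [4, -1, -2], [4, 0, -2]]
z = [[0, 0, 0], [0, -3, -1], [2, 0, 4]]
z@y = [[0, 0, 0], [-16, 3, 8], [16, -6, -4]]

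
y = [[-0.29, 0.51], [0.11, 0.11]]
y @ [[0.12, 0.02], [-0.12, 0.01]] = [[-0.1, -0.00], [0.00, 0.0]]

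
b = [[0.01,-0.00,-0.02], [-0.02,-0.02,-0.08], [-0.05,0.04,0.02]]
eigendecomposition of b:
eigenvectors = [[(0.58+0j), (-0.15+0.13j), (-0.15-0.13j)], [0.63+0.00j, -0.85+0.00j, -0.85-0.00j], [-0.52+0.00j, 0.15+0.47j, (0.15-0.47j)]]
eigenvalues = [(0.03+0j), (-0.01+0.05j), (-0.01-0.05j)]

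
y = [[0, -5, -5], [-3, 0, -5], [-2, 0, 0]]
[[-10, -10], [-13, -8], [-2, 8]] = y@[[1, -4], [0, -2], [2, 4]]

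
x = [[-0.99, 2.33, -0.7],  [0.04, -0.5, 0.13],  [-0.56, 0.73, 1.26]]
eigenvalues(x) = [1.43, -1.35, -0.31]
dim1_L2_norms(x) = [2.63, 0.52, 1.56]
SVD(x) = [[-0.95, 0.26, -0.19], [0.18, -0.06, -0.98], [-0.26, -0.96, 0.02]] @ diag([2.7428717759552783, 1.4333468083244219, 0.1541795957126763]) @ [[0.40, -0.91, 0.13], [0.20, -0.05, -0.98], [0.9, 0.42, 0.16]]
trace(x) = -0.23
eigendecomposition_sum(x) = [[0.07,  -0.03,  -0.31],[-0.02,  0.01,  0.08],[-0.31,  0.14,  1.35]] + [[-0.99, 3.08, -0.42], [0.08, -0.26, 0.04], [-0.24, 0.73, -0.10]] + [[-0.07,-0.72,0.03], [-0.02,-0.25,0.01], [-0.01,-0.14,0.01]]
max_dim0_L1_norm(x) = 3.56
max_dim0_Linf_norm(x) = 2.33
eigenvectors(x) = [[-0.22, -0.97, 0.93], [0.06, 0.08, 0.32], [0.97, -0.23, 0.18]]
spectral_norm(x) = 2.74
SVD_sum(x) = [[-1.04, 2.36, -0.34],[0.19, -0.44, 0.06],[-0.29, 0.66, -0.09]] + [[0.07, -0.02, -0.36],  [-0.02, 0.0, 0.09],  [-0.27, 0.07, 1.35]] + [[-0.03,-0.01,-0.00], [-0.14,-0.06,-0.02], [0.00,0.0,0.0]]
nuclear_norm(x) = 4.33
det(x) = 0.61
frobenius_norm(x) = 3.10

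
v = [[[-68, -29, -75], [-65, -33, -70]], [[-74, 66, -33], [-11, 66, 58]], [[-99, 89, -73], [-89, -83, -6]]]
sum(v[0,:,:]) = -340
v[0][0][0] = -68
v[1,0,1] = 66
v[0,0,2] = -75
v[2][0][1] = 89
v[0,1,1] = -33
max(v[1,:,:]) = 66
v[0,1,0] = -65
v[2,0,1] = 89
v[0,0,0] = -68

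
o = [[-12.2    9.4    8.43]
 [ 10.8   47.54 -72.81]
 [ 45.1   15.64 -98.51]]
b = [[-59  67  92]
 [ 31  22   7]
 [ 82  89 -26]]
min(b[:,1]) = 22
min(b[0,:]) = -59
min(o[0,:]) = -12.2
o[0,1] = 9.4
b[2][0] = 82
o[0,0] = -12.2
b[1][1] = 22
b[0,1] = 67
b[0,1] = 67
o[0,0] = -12.2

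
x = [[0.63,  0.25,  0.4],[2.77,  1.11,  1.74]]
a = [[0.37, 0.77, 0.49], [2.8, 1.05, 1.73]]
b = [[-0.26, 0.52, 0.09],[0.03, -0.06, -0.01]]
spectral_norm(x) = 3.54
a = b + x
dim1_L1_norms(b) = [0.87, 0.1]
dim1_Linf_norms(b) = [0.52, 0.06]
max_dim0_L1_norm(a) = 3.17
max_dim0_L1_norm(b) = 0.58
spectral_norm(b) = 0.59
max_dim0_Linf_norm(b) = 0.52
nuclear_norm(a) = 4.13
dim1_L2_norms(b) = [0.59, 0.07]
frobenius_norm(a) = 3.59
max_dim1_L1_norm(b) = 0.87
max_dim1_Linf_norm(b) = 0.52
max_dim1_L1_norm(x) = 5.62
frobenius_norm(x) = 3.54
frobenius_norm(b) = 0.59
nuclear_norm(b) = 0.59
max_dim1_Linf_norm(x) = 2.77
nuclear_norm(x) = 3.55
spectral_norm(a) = 3.54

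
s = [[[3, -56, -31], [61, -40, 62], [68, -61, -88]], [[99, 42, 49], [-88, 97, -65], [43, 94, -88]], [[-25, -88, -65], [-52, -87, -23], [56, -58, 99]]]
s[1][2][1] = 94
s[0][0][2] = -31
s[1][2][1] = 94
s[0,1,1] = -40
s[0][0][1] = -56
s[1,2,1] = 94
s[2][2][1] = -58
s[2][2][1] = -58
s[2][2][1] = -58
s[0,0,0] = 3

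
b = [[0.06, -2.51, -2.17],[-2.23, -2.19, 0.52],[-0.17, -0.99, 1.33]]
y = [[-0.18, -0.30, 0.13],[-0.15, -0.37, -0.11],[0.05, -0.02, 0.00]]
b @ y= [[0.26,  0.95,  0.28], [0.76,  1.47,  -0.05], [0.25,  0.39,  0.09]]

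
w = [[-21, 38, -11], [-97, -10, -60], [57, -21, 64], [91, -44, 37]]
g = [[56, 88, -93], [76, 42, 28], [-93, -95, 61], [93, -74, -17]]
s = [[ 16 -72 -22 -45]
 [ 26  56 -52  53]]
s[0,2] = -22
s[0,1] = -72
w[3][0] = 91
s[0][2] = -22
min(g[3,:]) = -74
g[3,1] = -74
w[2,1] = -21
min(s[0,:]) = -72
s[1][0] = 26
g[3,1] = -74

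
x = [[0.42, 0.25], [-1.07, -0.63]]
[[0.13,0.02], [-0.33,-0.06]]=x @ [[0.45, -0.24], [-0.24, 0.50]]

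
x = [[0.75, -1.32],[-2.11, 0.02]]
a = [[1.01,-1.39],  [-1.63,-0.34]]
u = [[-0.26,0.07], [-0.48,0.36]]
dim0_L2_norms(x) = [2.24, 1.32]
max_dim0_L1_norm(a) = 2.64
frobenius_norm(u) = 0.66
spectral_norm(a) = 2.01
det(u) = -0.06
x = u + a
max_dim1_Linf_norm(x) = 2.11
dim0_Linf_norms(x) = [2.11, 1.32]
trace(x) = 0.77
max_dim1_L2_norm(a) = 1.72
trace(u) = 0.10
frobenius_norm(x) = 2.60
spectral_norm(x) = 2.30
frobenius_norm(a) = 2.39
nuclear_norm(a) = 3.31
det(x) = -2.77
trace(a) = 0.67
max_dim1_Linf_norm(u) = 0.48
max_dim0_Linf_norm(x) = 2.11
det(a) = -2.61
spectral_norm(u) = 0.65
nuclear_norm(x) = 3.51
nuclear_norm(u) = 0.74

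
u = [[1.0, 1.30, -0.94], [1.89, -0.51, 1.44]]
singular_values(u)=[2.43, 1.89]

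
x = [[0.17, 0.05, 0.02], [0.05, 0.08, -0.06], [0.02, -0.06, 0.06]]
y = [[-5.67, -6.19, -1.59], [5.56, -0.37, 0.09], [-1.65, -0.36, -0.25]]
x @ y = [[-0.72, -1.08, -0.27], [0.26, -0.32, -0.06], [-0.55, -0.12, -0.05]]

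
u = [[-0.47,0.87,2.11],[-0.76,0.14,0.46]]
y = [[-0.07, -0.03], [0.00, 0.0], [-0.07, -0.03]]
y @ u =[[0.06, -0.07, -0.16],[0.00, 0.0, 0.00],[0.06, -0.07, -0.16]]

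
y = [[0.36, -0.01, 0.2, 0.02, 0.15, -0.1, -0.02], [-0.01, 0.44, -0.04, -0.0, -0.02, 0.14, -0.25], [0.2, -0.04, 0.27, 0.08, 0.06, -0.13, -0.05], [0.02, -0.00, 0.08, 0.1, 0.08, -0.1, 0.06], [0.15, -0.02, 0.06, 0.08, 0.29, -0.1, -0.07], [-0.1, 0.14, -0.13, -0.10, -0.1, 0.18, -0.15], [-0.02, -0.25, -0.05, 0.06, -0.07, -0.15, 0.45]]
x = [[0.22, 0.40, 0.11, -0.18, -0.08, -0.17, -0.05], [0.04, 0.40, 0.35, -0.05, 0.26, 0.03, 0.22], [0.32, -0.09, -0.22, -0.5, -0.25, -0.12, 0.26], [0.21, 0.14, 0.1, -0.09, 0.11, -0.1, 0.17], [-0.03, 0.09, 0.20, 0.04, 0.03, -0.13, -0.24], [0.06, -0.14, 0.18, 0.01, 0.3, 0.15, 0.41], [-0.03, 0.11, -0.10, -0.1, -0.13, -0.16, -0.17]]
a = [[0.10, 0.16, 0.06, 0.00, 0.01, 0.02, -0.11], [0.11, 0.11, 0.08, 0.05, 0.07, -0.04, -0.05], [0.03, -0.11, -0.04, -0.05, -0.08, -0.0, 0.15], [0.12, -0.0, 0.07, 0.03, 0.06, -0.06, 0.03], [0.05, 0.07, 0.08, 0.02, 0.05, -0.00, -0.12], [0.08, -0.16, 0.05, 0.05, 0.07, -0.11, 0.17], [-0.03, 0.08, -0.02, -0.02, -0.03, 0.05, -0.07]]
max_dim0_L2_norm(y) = 0.55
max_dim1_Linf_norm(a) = 0.17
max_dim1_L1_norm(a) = 0.69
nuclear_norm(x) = 2.80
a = x @ y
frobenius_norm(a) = 0.55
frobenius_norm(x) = 1.40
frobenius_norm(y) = 1.10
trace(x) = 0.32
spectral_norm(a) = 0.42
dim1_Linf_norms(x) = [0.4, 0.4, 0.5, 0.21, 0.24, 0.41, 0.17]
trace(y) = 2.09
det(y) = -0.00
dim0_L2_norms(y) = [0.45, 0.53, 0.38, 0.19, 0.36, 0.35, 0.55]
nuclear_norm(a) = 0.93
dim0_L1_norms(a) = [0.52, 0.69, 0.4, 0.22, 0.37, 0.28, 0.7]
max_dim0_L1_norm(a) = 0.7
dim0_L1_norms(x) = [0.91, 1.37, 1.26, 0.97, 1.16, 0.86, 1.52]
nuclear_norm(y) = 2.11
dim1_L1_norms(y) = [0.86, 0.9, 0.83, 0.44, 0.77, 0.9, 1.05]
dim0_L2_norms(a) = [0.22, 0.29, 0.16, 0.1, 0.15, 0.14, 0.29]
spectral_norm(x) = 0.83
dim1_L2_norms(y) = [0.45, 0.53, 0.38, 0.19, 0.36, 0.35, 0.55]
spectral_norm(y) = 0.80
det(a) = -0.00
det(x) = 0.00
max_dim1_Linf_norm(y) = 0.45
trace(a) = 0.07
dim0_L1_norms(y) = [0.86, 0.9, 0.83, 0.44, 0.77, 0.9, 1.05]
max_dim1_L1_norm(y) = 1.05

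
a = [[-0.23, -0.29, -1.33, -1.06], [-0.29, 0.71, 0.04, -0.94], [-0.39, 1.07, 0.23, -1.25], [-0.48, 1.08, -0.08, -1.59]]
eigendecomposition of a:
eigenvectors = [[-0.73, -0.84, 0.53, -0.62],[-0.29, 0.22, -0.51, -0.60],[-0.33, 0.42, 0.43, 0.43],[-0.53, 0.25, -0.52, -0.24]]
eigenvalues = [-1.71, 0.82, 0.01, 0.0]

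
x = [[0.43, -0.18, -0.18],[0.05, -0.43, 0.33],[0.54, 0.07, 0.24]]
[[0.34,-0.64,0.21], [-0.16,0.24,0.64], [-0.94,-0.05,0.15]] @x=[[0.23, 0.23, -0.22], [0.29, -0.03, 0.26], [-0.33, 0.20, 0.19]]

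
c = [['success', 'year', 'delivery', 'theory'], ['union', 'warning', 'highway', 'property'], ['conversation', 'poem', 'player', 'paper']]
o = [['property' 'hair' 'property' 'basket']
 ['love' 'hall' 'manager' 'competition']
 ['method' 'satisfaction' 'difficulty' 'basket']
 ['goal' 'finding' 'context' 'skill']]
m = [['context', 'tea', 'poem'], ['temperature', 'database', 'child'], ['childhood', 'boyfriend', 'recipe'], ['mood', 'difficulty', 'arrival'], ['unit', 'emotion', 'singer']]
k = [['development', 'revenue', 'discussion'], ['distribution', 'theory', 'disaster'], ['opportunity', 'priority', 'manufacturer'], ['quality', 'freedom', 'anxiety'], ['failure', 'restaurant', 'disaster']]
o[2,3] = 'basket'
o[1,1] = 'hall'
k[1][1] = 'theory'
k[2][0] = 'opportunity'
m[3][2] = 'arrival'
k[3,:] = ['quality', 'freedom', 'anxiety']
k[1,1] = 'theory'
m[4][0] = 'unit'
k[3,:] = ['quality', 'freedom', 'anxiety']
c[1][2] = 'highway'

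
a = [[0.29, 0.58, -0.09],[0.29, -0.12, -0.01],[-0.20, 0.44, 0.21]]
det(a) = -0.05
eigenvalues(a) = [-0.4, 0.55, 0.23]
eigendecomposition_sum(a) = [[-0.11, 0.26, -0.01],[0.12, -0.27, 0.01],[-0.12, 0.28, -0.01]] + [[0.42, 0.28, -0.12],[0.18, 0.12, -0.05],[-0.01, -0.01, 0.0]] + [[-0.01, 0.03, 0.04], [-0.01, 0.02, 0.03], [-0.07, 0.17, 0.22]]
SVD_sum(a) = [[0.07, 0.6, 0.04], [-0.01, -0.08, -0.01], [0.05, 0.42, 0.03]] + [[0.23, -0.02, -0.1], [0.26, -0.02, -0.11], [-0.28, 0.03, 0.11]] + [[-0.01, 0.00, -0.03], [0.04, -0.01, 0.10], [0.03, -0.01, 0.07]]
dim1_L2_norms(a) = [0.65, 0.31, 0.53]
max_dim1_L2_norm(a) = 0.65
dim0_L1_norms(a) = [0.78, 1.14, 0.31]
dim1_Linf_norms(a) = [0.58, 0.29, 0.44]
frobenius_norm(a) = 0.90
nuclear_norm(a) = 1.36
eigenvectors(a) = [[0.56, -0.92, 0.19], [-0.57, -0.40, 0.13], [0.60, 0.02, 0.97]]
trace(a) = 0.38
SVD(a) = [[-0.81,-0.52,-0.26],[0.12,-0.58,0.81],[-0.57,0.62,0.53]] @ diag([0.7433037158254353, 0.4830977026580728, 0.13789922308190217]) @ [[-0.12,  -0.99,  -0.07], [-0.92,  0.08,  0.38], [0.37,  -0.10,  0.92]]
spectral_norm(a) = 0.74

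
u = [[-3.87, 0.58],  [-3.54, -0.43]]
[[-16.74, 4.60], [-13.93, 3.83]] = u@[[4.11, -1.13], [-1.43, 0.39]]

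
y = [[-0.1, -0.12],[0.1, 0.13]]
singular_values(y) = [0.23, 0.0]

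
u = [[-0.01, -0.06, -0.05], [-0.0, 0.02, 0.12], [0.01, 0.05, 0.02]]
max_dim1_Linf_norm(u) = 0.12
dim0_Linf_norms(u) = [0.01, 0.06, 0.12]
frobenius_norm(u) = 0.15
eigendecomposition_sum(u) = [[-0.0, -0.02, 0.02], [-0.01, -0.03, 0.04], [0.01, 0.02, -0.03]] + [[0.00, 0.00, 0.00], [-0.00, -0.0, -0.00], [0.0, 0.0, 0.0]] + [[-0.01, -0.04, -0.07], [0.01, 0.05, 0.08], [0.00, 0.03, 0.05]]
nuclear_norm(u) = 0.20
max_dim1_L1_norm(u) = 0.14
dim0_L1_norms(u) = [0.02, 0.13, 0.19]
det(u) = -0.00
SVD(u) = [[-0.50,  -0.56,  0.66],[0.82,  -0.55,  0.15],[0.28,  0.62,  0.73]] @ diag([0.14259653881594156, 0.06054538913275168, 0.0006949622128823365]) @ [[0.05, 0.42, 0.9], [0.19, 0.88, -0.42], [0.98, -0.20, 0.03]]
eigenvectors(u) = [[0.39,0.98,-0.61], [0.76,-0.21,0.68], [-0.52,0.03,0.40]]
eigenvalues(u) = [-0.06, 0.0, 0.09]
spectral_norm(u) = 0.14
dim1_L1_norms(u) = [0.12, 0.14, 0.08]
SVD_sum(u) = [[-0.00,-0.03,-0.06], [0.01,0.05,0.11], [0.00,0.02,0.04]] + [[-0.01, -0.03, 0.01], [-0.01, -0.03, 0.01], [0.01, 0.03, -0.02]] + [[0.0, -0.0, 0.00], [0.00, -0.0, 0.0], [0.00, -0.00, 0.00]]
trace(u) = 0.03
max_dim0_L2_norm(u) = 0.13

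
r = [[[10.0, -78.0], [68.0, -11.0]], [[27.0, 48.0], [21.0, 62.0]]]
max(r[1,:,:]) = 62.0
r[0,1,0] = 68.0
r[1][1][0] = 21.0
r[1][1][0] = 21.0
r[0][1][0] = 68.0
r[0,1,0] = 68.0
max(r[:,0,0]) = 27.0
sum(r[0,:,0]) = 78.0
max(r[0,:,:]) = 68.0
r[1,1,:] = [21.0, 62.0]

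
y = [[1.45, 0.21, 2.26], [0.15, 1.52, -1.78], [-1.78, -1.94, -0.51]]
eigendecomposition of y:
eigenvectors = [[-0.72,-0.78,-0.63], [0.55,0.59,0.76], [0.41,0.21,-0.16]]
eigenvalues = [0.01, 0.69, 1.77]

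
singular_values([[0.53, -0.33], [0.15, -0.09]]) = [0.65, 0.0]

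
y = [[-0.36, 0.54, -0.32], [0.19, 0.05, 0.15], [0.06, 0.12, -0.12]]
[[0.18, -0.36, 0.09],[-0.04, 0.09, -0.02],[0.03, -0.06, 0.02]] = y @ [[-0.13, 0.26, -0.06], [0.15, -0.29, 0.07], [-0.17, 0.34, -0.09]]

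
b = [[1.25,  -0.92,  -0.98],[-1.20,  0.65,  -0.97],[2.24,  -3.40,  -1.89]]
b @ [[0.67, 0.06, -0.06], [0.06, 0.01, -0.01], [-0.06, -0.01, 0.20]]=[[0.84, 0.08, -0.26], [-0.71, -0.06, -0.13], [1.41, 0.12, -0.48]]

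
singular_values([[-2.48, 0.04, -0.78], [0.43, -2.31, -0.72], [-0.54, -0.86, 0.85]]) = [2.66, 2.47, 1.17]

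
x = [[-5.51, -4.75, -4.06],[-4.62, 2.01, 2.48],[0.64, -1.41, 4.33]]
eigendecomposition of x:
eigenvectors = [[0.90+0.00j, -0.38-0.12j, -0.38+0.12j], [(0.43+0j), (0.75+0j), (0.75-0j)], [0j, -0.02+0.53j, -0.02-0.53j]]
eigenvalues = [(-7.76+0j), (4.3+2.48j), (4.3-2.48j)]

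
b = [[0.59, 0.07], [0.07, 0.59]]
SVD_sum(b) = [[0.33, 0.33], [0.33, 0.33]] + [[0.26, -0.26], [-0.26, 0.26]]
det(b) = 0.34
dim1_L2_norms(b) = [0.59, 0.59]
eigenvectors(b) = [[0.71,  -0.71], [0.71,  0.71]]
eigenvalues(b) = [0.66, 0.52]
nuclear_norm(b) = 1.18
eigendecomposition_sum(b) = [[0.33,0.33], [0.33,0.33]] + [[0.26, -0.26], [-0.26, 0.26]]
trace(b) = 1.18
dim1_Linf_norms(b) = [0.59, 0.59]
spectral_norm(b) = 0.66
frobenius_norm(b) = 0.84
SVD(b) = [[-0.71, -0.71], [-0.71, 0.71]] @ diag([0.66, 0.5199999999999999]) @ [[-0.71, -0.71], [-0.71, 0.71]]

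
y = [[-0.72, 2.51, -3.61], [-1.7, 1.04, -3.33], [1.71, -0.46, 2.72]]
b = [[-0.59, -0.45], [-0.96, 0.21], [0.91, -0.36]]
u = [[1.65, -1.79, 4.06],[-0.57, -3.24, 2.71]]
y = b @ u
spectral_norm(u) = 6.02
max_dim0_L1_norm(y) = 9.66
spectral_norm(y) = 6.55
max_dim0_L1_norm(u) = 6.77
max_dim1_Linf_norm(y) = 3.61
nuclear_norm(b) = 2.04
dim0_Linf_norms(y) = [1.71, 2.51, 3.61]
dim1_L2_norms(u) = [4.73, 4.26]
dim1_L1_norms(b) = [1.04, 1.17, 1.27]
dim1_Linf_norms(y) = [3.61, 3.33, 2.72]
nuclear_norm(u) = 8.09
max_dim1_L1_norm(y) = 6.84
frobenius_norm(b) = 1.57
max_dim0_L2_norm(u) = 4.88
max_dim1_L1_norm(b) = 1.27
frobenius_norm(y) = 6.74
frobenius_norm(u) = 6.37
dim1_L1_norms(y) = [6.84, 6.07, 4.89]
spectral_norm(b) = 1.46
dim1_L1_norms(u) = [7.5, 6.52]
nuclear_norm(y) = 8.16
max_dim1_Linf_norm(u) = 4.06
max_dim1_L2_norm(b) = 0.98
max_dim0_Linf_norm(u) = 4.06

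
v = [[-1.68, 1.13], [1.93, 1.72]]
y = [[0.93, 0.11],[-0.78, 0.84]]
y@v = [[-1.35, 1.24], [2.93, 0.56]]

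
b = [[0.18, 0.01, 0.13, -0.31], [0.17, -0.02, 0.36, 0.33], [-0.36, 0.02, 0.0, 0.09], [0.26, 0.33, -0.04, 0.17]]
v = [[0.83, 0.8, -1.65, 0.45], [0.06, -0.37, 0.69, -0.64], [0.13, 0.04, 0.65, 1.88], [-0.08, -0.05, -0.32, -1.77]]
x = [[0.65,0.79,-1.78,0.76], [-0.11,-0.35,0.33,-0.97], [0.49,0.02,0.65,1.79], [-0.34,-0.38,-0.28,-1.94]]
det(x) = -0.14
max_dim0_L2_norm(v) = 2.7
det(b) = -0.02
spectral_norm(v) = 2.74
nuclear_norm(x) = 5.55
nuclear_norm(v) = 5.42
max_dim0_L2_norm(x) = 2.91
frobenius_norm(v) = 3.54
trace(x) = -0.99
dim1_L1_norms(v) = [3.73, 1.76, 2.7, 2.22]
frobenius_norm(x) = 3.73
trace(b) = 0.33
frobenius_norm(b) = 0.87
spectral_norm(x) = 3.08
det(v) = 0.17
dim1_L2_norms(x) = [2.19, 1.09, 1.97, 2.03]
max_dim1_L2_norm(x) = 2.19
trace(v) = -0.66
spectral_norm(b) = 0.59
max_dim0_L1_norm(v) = 4.74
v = b + x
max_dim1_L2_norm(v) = 2.06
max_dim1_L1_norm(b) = 0.88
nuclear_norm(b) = 1.63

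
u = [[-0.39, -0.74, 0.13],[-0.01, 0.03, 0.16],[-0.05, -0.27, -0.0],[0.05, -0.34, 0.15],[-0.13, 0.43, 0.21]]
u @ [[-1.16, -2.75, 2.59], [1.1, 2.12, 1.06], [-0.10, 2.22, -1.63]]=[[-0.37,-0.21,-2.01], [0.03,0.45,-0.25], [-0.24,-0.43,-0.42], [-0.45,-0.53,-0.48], [0.60,1.74,-0.22]]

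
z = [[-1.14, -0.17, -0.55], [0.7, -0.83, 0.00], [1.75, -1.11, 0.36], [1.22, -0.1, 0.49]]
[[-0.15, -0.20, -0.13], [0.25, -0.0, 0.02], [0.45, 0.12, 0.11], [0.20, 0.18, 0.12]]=z @ [[0.15, 0.16, 0.00], [-0.17, 0.14, -0.02], [0.01, -0.01, 0.25]]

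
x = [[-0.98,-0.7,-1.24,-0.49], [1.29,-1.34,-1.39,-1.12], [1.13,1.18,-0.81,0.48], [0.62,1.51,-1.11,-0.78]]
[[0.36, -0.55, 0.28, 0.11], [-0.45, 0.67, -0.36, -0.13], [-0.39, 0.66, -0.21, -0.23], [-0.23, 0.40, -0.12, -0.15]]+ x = [[-0.62, -1.25, -0.96, -0.38], [0.84, -0.67, -1.75, -1.25], [0.74, 1.84, -1.02, 0.25], [0.39, 1.91, -1.23, -0.93]]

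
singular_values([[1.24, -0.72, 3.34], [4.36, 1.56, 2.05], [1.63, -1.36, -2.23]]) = [5.69, 3.5, 1.94]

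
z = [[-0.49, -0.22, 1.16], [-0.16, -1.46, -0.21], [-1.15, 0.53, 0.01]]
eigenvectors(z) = [[-0.13+0.68j, -0.13-0.68j, -0.31+0.00j],[0.03-0.12j, 0.03+0.12j, -0.94+0.00j],[(-0.71+0j), -0.71-0.00j, 0.09+0.00j]]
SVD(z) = [[0.14,-0.82,0.56], [-0.82,-0.41,-0.40], [0.56,-0.40,-0.73]] @ diag([1.6063254309068369, 1.3913758068255608, 0.9605685681941093]) @ [[-0.36, 0.91, 0.21], [0.67, 0.41, -0.62], [0.65, 0.09, 0.75]]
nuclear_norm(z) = 3.96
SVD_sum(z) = [[-0.08, 0.20, 0.05],[0.47, -1.19, -0.27],[-0.32, 0.82, 0.19]] + [[-0.76, -0.46, 0.71], [-0.38, -0.23, 0.36], [-0.37, -0.23, 0.35]] + [[0.35, 0.05, 0.40], [-0.25, -0.03, -0.29], [-0.46, -0.06, -0.52]]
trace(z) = -1.94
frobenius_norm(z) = 2.33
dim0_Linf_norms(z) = [1.15, 1.46, 1.16]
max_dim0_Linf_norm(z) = 1.46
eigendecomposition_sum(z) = [[-0.21+0.54j, (0.13-0.17j), 0.58+0.11j], [(0.04-0.09j), (-0.02+0.03j), -0.10-0.02j], [-0.59-0.10j, (0.2+0.09j), 0.61j]] + [[(-0.21-0.54j),0.13+0.17j,0.58-0.11j], [(0.04+0.09j),(-0.02-0.03j),(-0.1+0.02j)], [-0.59+0.10j,0.20-0.09j,-0.61j]] + [[(-0.08+0j),-0.47-0.00j,(-0-0j)], [-0.24+0.00j,(-1.41-0j),(-0.01-0j)], [(0.02-0j),(0.14+0j),0j]]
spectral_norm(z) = 1.61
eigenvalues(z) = [(-0.22+1.18j), (-0.22-1.18j), (-1.49+0j)]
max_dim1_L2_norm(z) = 1.48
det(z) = -2.15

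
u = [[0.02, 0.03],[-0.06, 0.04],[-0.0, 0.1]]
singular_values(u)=[0.11, 0.06]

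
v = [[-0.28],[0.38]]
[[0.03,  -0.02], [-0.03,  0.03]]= v @ [[-0.09,0.08]]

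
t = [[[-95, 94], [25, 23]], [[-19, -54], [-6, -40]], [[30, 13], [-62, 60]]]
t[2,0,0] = 30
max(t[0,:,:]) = 94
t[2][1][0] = -62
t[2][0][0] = 30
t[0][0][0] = -95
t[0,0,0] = -95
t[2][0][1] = 13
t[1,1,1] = -40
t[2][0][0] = 30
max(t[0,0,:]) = 94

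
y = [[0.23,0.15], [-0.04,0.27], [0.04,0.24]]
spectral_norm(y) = 0.40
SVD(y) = [[-0.52, 0.82], [-0.61, -0.55], [-0.60, -0.15]] @ diag([0.40415373502812063, 0.21391530675204073]) @ [[-0.3, -0.96],[0.96, -0.30]]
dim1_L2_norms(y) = [0.27, 0.27, 0.24]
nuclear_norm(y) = 0.62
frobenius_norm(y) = 0.46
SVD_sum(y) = [[0.06, 0.2], [0.07, 0.23], [0.07, 0.23]] + [[0.17, -0.05],[-0.11, 0.04],[-0.03, 0.01]]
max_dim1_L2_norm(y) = 0.27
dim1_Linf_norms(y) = [0.23, 0.27, 0.24]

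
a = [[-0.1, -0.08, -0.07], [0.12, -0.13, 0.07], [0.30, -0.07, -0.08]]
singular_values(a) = [0.35, 0.14, 0.12]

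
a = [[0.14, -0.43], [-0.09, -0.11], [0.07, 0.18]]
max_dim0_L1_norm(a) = 0.72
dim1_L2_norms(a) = [0.45, 0.14, 0.19]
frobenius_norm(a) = 0.51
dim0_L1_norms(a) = [0.3, 0.72]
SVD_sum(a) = [[0.08, -0.44], [0.02, -0.09], [-0.03, 0.16]] + [[0.06,0.01], [-0.11,-0.02], [0.10,0.02]]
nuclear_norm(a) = 0.65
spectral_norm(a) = 0.49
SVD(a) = [[-0.92, 0.37], [-0.19, -0.68], [0.34, 0.63]] @ diag([0.4861839232593826, 0.16007870802862773]) @ [[-0.18, 0.98], [0.98, 0.18]]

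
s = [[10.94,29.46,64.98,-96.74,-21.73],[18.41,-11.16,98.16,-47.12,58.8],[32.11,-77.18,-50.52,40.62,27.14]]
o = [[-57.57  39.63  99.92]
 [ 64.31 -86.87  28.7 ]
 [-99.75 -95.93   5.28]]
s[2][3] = 40.62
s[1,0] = 18.41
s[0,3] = -96.74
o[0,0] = -57.57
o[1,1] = -86.87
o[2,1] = -95.93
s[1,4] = 58.8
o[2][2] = 5.28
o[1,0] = 64.31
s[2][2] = -50.52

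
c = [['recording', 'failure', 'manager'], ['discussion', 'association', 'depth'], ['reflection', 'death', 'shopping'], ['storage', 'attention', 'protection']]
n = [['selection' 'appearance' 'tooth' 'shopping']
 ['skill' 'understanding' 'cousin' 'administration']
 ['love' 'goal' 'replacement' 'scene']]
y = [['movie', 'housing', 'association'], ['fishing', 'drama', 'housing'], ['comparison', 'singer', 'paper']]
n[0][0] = 'selection'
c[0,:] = ['recording', 'failure', 'manager']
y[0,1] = 'housing'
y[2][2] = 'paper'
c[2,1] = 'death'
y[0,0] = 'movie'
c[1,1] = 'association'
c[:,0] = ['recording', 'discussion', 'reflection', 'storage']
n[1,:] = ['skill', 'understanding', 'cousin', 'administration']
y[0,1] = 'housing'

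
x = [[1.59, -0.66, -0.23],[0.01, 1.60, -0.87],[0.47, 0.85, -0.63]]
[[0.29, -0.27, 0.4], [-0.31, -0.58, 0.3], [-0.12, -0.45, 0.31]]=x@ [[0.17, -0.11, 0.26], [-0.09, -0.05, 0.08], [0.19, 0.57, -0.19]]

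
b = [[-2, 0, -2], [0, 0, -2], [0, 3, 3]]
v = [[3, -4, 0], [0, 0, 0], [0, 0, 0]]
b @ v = [[-6, 8, 0], [0, 0, 0], [0, 0, 0]]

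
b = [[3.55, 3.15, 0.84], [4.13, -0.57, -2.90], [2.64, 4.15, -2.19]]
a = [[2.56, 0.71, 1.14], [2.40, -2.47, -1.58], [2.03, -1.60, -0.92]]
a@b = [[15.03,  12.39,  -2.41], [-5.85,  2.41,  12.64], [-1.83,  3.49,  8.36]]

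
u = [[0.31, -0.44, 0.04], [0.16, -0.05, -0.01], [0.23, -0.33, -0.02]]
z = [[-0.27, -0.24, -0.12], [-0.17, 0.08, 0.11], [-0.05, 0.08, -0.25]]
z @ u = [[-0.15, 0.17, -0.01],[-0.01, 0.03, -0.01],[-0.06, 0.10, 0.0]]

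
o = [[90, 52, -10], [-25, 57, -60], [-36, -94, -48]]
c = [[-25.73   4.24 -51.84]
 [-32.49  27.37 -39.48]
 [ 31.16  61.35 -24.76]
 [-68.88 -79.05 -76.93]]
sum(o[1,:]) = -28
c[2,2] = -24.76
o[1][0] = -25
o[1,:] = [-25, 57, -60]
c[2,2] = -24.76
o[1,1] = 57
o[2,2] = -48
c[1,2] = -39.48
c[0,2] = -51.84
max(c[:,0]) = 31.16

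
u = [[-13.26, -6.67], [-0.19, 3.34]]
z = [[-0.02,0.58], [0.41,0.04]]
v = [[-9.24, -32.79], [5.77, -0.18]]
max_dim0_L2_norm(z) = 0.58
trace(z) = 0.02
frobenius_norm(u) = 15.22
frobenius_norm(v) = 34.55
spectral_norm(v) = 34.10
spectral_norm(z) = 0.58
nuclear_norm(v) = 39.69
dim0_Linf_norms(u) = [13.26, 6.67]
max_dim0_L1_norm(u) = 13.45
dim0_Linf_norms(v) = [9.24, 32.79]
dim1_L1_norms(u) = [19.93, 3.53]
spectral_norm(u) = 14.91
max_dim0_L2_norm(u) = 13.26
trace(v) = -9.42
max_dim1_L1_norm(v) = 42.03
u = v @ z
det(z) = -0.24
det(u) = -45.56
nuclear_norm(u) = 17.96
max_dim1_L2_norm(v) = 34.07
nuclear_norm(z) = 0.99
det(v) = 190.86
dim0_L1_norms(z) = [0.43, 0.62]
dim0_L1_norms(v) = [15.01, 32.97]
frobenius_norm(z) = 0.71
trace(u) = -9.92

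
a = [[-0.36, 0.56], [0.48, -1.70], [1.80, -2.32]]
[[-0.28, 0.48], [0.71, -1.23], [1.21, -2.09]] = a @ [[0.21,-0.36],[-0.36,0.62]]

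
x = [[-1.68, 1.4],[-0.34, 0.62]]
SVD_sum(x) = [[-1.63, 1.45], [-0.5, 0.44]] + [[-0.05, -0.05],  [0.16, 0.18]]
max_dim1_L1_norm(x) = 3.08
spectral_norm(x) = 2.28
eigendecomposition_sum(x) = [[-1.63, 1.1], [-0.27, 0.18]] + [[-0.05, 0.30], [-0.07, 0.44]]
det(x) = -0.57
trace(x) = -1.06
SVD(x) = [[-0.96,-0.29], [-0.29,0.96]] @ diag([2.284979011784725, 0.24752962591031746]) @ [[0.75, -0.67], [0.67, 0.75]]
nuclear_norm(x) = 2.53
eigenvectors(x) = [[-0.99, -0.56], [-0.16, -0.83]]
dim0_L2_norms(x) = [1.71, 1.53]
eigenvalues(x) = [-1.45, 0.39]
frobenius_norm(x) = 2.30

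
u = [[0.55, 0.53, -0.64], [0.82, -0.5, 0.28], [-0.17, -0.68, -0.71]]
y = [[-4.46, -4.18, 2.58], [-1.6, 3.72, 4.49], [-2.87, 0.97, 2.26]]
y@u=[[-6.32,-2.03,-0.15], [1.41,-5.76,-1.12], [-1.17,-3.54,0.5]]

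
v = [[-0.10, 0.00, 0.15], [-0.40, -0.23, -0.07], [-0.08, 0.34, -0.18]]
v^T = [[-0.10, -0.4, -0.08], [0.00, -0.23, 0.34], [0.15, -0.07, -0.18]]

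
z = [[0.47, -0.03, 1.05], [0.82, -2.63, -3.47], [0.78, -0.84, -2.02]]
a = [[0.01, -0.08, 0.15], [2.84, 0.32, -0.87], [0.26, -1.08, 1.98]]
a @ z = [[0.06,0.08,-0.01], [0.92,-0.20,3.63], [0.78,1.17,0.02]]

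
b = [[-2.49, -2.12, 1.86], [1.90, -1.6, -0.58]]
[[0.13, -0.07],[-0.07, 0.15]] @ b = [[-0.46,-0.16,0.28],[0.46,-0.09,-0.22]]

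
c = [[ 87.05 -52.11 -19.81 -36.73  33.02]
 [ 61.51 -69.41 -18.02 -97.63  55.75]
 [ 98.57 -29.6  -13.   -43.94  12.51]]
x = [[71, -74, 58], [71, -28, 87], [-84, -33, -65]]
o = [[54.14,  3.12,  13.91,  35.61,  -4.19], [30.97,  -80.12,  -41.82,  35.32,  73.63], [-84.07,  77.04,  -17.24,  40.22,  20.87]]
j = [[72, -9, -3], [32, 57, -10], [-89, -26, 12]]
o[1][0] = 30.97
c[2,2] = -13.0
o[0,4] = -4.19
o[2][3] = 40.22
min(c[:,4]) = 12.51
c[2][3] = -43.94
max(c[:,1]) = -29.6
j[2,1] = -26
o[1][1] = -80.12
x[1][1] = -28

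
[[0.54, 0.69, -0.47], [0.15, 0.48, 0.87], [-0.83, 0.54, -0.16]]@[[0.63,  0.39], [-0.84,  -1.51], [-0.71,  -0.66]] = [[0.09, -0.52], [-0.93, -1.24], [-0.86, -1.03]]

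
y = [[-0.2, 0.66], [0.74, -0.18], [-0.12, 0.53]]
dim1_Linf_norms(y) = [0.66, 0.74, 0.53]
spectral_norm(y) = 1.01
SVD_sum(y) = [[-0.40,0.50], [0.38,-0.47], [-0.31,0.38]] + [[0.20,0.16], [0.36,0.29], [0.19,0.15]]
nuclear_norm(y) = 1.59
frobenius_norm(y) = 1.16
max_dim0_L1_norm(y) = 1.37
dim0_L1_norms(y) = [1.06, 1.37]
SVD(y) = [[-0.64, -0.44],[0.6, -0.8],[-0.49, -0.41]] @ diag([1.0061580667734398, 0.5818470113928013]) @ [[0.63, -0.78],[-0.78, -0.63]]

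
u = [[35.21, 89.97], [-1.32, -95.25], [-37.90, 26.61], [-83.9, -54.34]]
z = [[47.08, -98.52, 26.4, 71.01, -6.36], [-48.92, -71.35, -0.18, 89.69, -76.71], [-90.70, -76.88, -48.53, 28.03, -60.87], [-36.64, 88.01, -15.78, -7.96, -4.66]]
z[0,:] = [47.08, -98.52, 26.4, 71.01, -6.36]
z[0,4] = -6.36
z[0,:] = [47.08, -98.52, 26.4, 71.01, -6.36]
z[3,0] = -36.64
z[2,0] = -90.7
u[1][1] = -95.25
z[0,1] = -98.52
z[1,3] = 89.69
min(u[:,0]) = -83.9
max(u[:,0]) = 35.21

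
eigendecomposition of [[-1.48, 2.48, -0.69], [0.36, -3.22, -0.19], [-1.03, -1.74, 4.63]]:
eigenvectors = [[-0.12,-0.96,-0.75], [-0.03,-0.15,0.66], [0.99,-0.22,0.05]]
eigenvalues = [4.81, -1.24, -3.64]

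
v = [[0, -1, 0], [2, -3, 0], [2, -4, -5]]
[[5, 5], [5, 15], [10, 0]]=v @[[-5, 0], [-5, -5], [0, 4]]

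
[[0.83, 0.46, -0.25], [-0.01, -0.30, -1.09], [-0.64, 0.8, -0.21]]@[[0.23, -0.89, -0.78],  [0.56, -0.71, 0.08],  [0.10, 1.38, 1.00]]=[[0.42, -1.41, -0.86], [-0.28, -1.28, -1.11], [0.28, -0.29, 0.35]]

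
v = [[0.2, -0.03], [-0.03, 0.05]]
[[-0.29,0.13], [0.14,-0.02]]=v@[[-1.15, 0.67], [2.15, -0.01]]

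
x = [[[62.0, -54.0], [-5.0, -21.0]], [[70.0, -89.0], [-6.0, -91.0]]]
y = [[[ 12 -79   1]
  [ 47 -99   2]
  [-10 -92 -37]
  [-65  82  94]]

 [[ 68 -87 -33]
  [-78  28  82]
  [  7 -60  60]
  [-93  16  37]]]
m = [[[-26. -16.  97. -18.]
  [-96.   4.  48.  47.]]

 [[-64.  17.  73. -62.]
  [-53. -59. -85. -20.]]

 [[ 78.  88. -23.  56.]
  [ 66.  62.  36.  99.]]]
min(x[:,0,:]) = -89.0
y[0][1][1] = -99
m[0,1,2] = 48.0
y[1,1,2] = 82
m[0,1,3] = 47.0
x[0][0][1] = -54.0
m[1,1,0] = -53.0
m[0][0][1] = -16.0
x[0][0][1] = -54.0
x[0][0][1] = -54.0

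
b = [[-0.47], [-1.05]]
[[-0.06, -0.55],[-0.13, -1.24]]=b @ [[0.12, 1.18]]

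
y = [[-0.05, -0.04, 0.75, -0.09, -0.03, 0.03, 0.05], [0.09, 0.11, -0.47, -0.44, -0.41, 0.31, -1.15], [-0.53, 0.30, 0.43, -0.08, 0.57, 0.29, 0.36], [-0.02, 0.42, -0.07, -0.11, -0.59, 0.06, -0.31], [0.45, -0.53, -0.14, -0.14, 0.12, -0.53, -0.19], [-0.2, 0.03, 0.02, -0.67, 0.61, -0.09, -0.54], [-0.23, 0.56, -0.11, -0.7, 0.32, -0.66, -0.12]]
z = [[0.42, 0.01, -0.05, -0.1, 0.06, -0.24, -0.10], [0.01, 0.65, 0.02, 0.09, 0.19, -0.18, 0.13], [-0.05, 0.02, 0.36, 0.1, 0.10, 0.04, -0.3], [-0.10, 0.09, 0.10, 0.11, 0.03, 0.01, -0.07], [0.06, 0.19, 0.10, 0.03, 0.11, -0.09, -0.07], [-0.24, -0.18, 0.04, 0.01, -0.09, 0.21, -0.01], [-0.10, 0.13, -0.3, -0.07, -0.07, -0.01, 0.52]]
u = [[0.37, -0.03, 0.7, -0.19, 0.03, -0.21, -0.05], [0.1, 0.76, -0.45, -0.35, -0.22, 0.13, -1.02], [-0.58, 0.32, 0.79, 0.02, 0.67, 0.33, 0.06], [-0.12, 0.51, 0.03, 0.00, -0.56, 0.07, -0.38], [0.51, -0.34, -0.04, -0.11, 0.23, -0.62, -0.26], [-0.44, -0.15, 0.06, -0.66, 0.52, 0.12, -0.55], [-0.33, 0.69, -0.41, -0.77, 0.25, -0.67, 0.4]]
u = z + y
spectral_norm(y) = 1.74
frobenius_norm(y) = 2.79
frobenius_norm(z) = 1.30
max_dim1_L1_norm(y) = 2.98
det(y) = -0.00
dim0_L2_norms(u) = [1.03, 1.25, 1.22, 1.1, 1.09, 1.01, 1.31]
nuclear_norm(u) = 7.22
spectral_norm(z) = 0.84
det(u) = -0.34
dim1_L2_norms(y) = [0.76, 1.42, 1.05, 0.8, 0.92, 1.08, 1.19]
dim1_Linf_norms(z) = [0.42, 0.65, 0.36, 0.11, 0.19, 0.24, 0.52]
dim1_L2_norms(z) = [0.51, 0.72, 0.49, 0.21, 0.28, 0.38, 0.63]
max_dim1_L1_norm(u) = 3.52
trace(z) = 2.38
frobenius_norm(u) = 3.04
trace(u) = 2.67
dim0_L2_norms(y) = [0.77, 0.94, 1.0, 1.09, 1.15, 0.95, 1.38]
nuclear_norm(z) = 2.39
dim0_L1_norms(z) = [0.98, 1.27, 0.97, 0.51, 0.65, 0.78, 1.2]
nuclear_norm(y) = 5.92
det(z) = -0.00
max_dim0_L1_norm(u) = 2.8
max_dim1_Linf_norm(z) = 0.65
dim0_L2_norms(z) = [0.51, 0.72, 0.49, 0.21, 0.28, 0.38, 0.63]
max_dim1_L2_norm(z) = 0.72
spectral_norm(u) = 1.70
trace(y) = 0.29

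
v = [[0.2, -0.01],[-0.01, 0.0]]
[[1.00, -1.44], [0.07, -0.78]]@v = [[0.21, -0.01], [0.02, -0.00]]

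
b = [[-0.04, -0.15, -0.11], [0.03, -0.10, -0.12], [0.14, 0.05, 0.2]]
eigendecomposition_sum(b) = [[-0.02-0.00j, (0.01+0j), -0.03+0.00j], [-0.05-0.00j, (0.02+0j), -0.08+0.00j], [0.11+0.00j, -0.03+0.00j, (0.15+0j)]] + [[-0.01+0.07j, -0.08-0.03j, (-0.04-0j)], [0.04+0.04j, -0.06+0.04j, -0.02+0.03j], [(0.02-0.04j), (0.04+0.03j), 0.02+0.01j]] + [[-0.01-0.07j, -0.08+0.03j, -0.04+0.00j], [0.04-0.04j, -0.06-0.04j, (-0.02-0.03j)], [0.02+0.04j, (0.04-0.03j), 0.02-0.01j]]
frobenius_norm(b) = 0.35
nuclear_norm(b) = 0.51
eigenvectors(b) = [[(0.16+0j), -0.70+0.00j, -0.70-0.00j], [0.44+0.00j, -0.33+0.46j, -0.33-0.46j], [-0.88+0.00j, (0.42+0.1j), (0.42-0.1j)]]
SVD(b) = [[-0.55, -0.46, 0.7], [-0.42, -0.57, -0.71], [0.72, -0.68, 0.12]] @ diag([0.32118158618597353, 0.13262768214509996, 0.053406803161024786]) @ [[0.34, 0.50, 0.8], [-0.71, 0.69, -0.13], [-0.62, -0.52, 0.59]]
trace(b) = 0.06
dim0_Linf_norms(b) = [0.14, 0.15, 0.2]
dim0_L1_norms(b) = [0.21, 0.3, 0.43]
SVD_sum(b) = [[-0.06, -0.09, -0.14], [-0.05, -0.07, -0.11], [0.08, 0.12, 0.18]] + [[0.04, -0.04, 0.01], [0.05, -0.05, 0.01], [0.06, -0.06, 0.01]] + [[-0.02,  -0.02,  0.02], [0.02,  0.02,  -0.02], [-0.00,  -0.0,  0.0]]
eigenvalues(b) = [(0.15+0j), (-0.04+0.12j), (-0.04-0.12j)]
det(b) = 0.00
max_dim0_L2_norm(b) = 0.26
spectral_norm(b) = 0.32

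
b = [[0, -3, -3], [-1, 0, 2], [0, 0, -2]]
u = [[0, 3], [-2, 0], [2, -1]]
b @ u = [[0, 3], [4, -5], [-4, 2]]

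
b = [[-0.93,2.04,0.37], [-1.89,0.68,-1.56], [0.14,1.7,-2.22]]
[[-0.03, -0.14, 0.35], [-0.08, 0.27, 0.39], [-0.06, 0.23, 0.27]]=b@[[0.02, -0.04, -0.13], [-0.01, -0.06, 0.12], [0.02, -0.15, -0.04]]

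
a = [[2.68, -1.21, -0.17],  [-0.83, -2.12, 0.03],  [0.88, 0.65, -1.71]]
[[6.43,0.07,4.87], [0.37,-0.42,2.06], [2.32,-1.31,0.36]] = a @ [[1.93,  0.15,  1.16], [-0.94,  0.15,  -1.43], [-0.72,  0.90,  -0.16]]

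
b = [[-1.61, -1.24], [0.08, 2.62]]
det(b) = -4.119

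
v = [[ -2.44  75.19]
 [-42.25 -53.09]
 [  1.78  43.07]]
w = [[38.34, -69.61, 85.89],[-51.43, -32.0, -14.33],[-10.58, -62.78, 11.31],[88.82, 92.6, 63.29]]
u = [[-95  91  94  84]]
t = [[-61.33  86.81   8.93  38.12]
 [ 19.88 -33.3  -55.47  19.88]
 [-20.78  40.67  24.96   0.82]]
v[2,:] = [1.78, 43.07]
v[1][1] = -53.09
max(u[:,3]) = 84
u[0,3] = 84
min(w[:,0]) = -51.43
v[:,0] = [-2.44, -42.25, 1.78]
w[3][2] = 63.29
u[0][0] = -95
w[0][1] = -69.61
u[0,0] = -95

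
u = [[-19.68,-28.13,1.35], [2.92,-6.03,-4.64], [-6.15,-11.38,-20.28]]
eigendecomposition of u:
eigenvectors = [[-0.89+0.00j, -0.89-0.00j, (0.47+0j)], [(0.3+0.21j), (0.3-0.21j), (0.14+0j)], [(0.03-0.26j), 0.03+0.26j, 0.87+0.00j]]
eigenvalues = [(-10.29+6.98j), (-10.29-6.98j), (-25.4+0j)]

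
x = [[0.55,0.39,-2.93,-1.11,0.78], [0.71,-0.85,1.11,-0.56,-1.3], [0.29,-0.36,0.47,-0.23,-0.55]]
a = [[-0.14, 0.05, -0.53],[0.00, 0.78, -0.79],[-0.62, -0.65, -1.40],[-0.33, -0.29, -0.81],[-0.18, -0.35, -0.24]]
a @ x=[[-0.20, 0.09, 0.22, 0.25, 0.12], [0.32, -0.38, 0.49, -0.26, -0.58], [-1.21, 0.81, 0.44, 1.37, 1.13], [-0.62, 0.41, 0.26, 0.72, 0.57], [-0.42, 0.31, 0.03, 0.45, 0.45]]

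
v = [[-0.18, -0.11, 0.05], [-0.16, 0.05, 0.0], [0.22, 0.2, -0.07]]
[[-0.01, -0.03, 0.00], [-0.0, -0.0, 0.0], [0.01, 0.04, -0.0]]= v@[[0.02, 0.06, -0.02], [-0.0, 0.1, -0.01], [-0.03, -0.08, -0.03]]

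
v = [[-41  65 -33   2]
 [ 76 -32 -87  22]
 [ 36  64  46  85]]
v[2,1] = 64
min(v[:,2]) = -87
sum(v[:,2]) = -74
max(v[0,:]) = 65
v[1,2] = -87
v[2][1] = 64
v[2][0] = 36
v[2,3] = 85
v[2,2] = 46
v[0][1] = 65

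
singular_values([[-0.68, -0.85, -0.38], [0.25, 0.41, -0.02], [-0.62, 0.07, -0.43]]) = [1.33, 0.6, 0.11]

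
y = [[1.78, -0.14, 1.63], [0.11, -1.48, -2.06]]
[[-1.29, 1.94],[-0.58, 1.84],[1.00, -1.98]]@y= [[-2.08, -2.69, -6.1],[-0.83, -2.64, -4.74],[1.56, 2.79, 5.71]]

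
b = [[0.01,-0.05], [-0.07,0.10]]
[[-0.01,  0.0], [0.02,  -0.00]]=b@ [[-0.11, -0.05], [0.17, -0.06]]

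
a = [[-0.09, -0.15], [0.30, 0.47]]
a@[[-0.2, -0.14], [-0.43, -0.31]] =[[0.08, 0.06], [-0.26, -0.19]]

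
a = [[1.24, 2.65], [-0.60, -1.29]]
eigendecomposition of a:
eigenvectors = [[0.92, -0.89],[-0.40, 0.46]]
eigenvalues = [0.08, -0.13]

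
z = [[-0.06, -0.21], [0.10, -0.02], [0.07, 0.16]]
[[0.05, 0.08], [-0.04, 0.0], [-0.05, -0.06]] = z @[[-0.41, -0.03], [-0.11, -0.37]]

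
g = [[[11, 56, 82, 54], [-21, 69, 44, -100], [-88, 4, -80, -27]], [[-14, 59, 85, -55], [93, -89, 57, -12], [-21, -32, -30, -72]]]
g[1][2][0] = -21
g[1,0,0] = -14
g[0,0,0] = 11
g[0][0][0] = 11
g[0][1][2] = 44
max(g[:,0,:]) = 85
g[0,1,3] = -100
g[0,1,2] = 44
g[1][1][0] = 93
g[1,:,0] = [-14, 93, -21]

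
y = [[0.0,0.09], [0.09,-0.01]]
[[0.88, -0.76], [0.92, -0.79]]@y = [[-0.07, 0.09],[-0.07, 0.09]]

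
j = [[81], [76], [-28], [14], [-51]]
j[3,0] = 14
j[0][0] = 81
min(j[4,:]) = -51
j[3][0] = 14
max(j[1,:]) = 76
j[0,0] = 81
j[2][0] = -28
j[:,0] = [81, 76, -28, 14, -51]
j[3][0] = 14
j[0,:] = [81]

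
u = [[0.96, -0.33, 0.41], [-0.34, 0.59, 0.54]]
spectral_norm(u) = 1.16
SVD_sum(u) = [[0.9, -0.50, 0.11], [-0.45, 0.25, -0.06]] + [[0.06, 0.17, 0.3], [0.11, 0.34, 0.6]]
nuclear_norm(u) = 1.94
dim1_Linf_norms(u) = [0.96, 0.59]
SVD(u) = [[-0.89, 0.45], [0.45, 0.89]] @ diag([1.1617695053412558, 0.7772976369828569]) @ [[-0.87, 0.48, -0.11], [0.17, 0.49, 0.86]]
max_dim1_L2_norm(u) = 1.09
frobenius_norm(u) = 1.40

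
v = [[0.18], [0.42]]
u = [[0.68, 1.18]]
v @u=[[0.12, 0.21],  [0.29, 0.50]]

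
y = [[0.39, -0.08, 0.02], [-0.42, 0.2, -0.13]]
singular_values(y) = [0.62, 0.1]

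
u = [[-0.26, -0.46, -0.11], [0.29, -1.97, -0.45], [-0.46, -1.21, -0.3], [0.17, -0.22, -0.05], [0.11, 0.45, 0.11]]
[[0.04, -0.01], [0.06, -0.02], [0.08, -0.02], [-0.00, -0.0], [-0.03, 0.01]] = u @ [[-0.07, 0.01], [-0.04, 0.01], [-0.01, 0.0]]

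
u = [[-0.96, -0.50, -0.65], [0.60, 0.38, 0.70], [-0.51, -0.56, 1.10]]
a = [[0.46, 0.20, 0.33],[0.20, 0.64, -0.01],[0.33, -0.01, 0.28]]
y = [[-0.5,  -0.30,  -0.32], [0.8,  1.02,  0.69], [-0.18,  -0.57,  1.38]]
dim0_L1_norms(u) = [2.07, 1.44, 2.45]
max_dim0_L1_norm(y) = 2.39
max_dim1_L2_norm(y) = 1.5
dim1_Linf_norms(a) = [0.46, 0.64, 0.33]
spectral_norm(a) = 0.84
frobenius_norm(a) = 1.00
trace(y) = 1.90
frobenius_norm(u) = 2.09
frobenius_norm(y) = 2.20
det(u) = -0.18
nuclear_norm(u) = 3.03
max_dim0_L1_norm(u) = 2.45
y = u + a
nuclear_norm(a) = 1.38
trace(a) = 1.38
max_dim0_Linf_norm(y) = 1.38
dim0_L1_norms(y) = [1.48, 1.89, 2.39]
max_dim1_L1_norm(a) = 0.99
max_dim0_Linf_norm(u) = 1.1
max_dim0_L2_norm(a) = 0.67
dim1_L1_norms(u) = [2.11, 1.68, 2.17]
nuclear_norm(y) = 3.29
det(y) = -0.44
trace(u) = 0.52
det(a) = 0.00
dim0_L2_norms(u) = [1.24, 0.84, 1.46]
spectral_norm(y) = 1.65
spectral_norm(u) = 1.60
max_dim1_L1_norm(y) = 2.51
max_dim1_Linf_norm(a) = 0.64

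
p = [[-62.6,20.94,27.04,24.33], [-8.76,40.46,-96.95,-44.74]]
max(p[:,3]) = 24.33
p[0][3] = 24.33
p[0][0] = -62.6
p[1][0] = -8.76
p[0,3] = 24.33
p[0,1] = 20.94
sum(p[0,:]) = 9.71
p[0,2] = 27.04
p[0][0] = -62.6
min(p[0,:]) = -62.6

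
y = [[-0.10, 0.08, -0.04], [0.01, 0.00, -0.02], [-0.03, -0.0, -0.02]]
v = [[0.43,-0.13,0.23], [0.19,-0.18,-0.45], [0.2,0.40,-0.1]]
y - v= [[-0.53,0.21,-0.27], [-0.18,0.18,0.43], [-0.23,-0.4,0.08]]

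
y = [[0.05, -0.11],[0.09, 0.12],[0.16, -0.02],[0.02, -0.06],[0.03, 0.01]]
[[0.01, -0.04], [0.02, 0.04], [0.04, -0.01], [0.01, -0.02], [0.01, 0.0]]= y@[[0.27,-0.01],  [-0.01,0.32]]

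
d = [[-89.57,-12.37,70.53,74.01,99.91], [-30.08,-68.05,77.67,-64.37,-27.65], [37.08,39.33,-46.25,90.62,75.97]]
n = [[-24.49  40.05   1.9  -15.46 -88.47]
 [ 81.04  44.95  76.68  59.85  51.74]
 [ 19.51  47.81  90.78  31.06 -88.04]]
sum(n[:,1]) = 132.81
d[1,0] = -30.08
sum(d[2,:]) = 196.75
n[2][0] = 19.51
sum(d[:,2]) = 101.94999999999999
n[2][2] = 90.78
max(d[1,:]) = 77.67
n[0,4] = -88.47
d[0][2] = 70.53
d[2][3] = 90.62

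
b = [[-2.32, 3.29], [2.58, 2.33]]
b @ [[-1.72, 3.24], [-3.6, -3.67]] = [[-7.85, -19.59], [-12.83, -0.19]]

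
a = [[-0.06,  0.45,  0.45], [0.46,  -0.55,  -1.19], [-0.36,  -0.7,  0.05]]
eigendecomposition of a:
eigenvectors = [[0.03, -0.79, -0.44], [-0.69, 0.37, 0.84], [0.73, -0.48, 0.33]]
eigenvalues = [0.7, -0.0, -1.26]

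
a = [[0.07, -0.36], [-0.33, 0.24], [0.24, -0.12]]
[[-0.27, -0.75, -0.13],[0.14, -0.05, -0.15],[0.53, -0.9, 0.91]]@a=[[0.2, -0.07], [-0.01, -0.04], [0.55, -0.52]]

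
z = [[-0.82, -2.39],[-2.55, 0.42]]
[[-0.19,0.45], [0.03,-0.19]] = z@[[-0.0, 0.04], [0.08, -0.20]]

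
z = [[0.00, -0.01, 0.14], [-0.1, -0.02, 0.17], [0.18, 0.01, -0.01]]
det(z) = 0.00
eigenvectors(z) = [[0.42, 0.62, -0.05], [0.77, 0.33, 1.0], [-0.48, 0.71, 0.07]]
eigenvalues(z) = [-0.18, 0.15, -0.0]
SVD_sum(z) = [[-0.07, -0.01, 0.08], [-0.13, -0.02, 0.15], [0.08, 0.01, -0.09]] + [[0.07, -0.00, 0.06],  [0.03, -0.00, 0.02],  [0.1, -0.00, 0.08]] + [[-0.00, 0.0, 0.0], [0.0, -0.00, -0.00], [0.00, -0.00, -0.00]]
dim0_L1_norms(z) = [0.28, 0.04, 0.32]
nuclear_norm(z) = 0.42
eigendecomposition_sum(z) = [[-0.08, -0.01, 0.07],[-0.14, -0.02, 0.14],[0.09, 0.01, -0.09]] + [[0.08, -0.0, 0.07], [0.04, -0.0, 0.04], [0.09, -0.00, 0.08]] + [[-0.0, 0.0, 0.00],[0.0, -0.0, -0.00],[0.00, -0.00, -0.0]]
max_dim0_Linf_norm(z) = 0.18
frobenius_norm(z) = 0.30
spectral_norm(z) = 0.26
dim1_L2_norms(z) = [0.14, 0.2, 0.18]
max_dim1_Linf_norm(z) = 0.18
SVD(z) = [[0.42, -0.56, -0.72],[0.77, -0.21, 0.61],[-0.49, -0.8, 0.34]] @ diag([0.25524186603638066, 0.1626311971711227, 0.001638148025563772]) @ [[-0.64, -0.1, 0.76], [-0.76, 0.01, -0.65], [0.05, -1.0, -0.08]]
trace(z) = -0.03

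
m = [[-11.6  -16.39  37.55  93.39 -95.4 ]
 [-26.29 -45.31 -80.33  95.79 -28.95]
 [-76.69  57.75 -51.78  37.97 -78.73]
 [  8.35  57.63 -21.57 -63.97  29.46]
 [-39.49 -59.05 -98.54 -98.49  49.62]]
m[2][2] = -51.78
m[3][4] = 29.46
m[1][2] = -80.33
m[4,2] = -98.54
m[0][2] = 37.55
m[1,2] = -80.33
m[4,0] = -39.49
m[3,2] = -21.57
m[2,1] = 57.75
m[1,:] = [-26.29, -45.31, -80.33, 95.79, -28.95]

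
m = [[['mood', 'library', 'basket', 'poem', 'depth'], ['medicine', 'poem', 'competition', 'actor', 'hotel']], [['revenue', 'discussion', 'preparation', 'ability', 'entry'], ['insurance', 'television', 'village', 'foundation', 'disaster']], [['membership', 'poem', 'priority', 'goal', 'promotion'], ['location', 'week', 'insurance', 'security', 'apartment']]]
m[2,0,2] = 'priority'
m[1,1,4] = 'disaster'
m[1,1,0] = 'insurance'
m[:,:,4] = [['depth', 'hotel'], ['entry', 'disaster'], ['promotion', 'apartment']]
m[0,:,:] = [['mood', 'library', 'basket', 'poem', 'depth'], ['medicine', 'poem', 'competition', 'actor', 'hotel']]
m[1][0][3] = 'ability'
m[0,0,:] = ['mood', 'library', 'basket', 'poem', 'depth']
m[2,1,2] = 'insurance'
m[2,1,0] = 'location'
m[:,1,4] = ['hotel', 'disaster', 'apartment']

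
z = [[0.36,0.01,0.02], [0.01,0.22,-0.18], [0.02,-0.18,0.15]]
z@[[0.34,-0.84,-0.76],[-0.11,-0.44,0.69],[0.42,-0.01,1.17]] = [[0.13, -0.31, -0.24],[-0.10, -0.10, -0.07],[0.09, 0.06, 0.04]]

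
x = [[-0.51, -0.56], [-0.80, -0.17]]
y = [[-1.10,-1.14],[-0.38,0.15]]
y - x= [[-0.59,-0.58], [0.42,0.32]]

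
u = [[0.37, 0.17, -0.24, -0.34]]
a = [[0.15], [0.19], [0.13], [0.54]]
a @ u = [[0.06, 0.03, -0.04, -0.05], [0.07, 0.03, -0.05, -0.06], [0.05, 0.02, -0.03, -0.04], [0.20, 0.09, -0.13, -0.18]]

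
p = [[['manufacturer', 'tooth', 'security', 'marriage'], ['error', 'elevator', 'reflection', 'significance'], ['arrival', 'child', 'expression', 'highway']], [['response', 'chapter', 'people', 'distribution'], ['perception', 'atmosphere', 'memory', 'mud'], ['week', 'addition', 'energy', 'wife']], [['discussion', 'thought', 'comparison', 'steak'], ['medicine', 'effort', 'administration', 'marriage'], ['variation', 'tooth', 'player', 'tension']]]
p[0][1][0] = 'error'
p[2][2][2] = 'player'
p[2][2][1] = 'tooth'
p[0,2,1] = 'child'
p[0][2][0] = 'arrival'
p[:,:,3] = [['marriage', 'significance', 'highway'], ['distribution', 'mud', 'wife'], ['steak', 'marriage', 'tension']]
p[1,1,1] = 'atmosphere'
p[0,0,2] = 'security'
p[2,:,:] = [['discussion', 'thought', 'comparison', 'steak'], ['medicine', 'effort', 'administration', 'marriage'], ['variation', 'tooth', 'player', 'tension']]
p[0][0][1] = 'tooth'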